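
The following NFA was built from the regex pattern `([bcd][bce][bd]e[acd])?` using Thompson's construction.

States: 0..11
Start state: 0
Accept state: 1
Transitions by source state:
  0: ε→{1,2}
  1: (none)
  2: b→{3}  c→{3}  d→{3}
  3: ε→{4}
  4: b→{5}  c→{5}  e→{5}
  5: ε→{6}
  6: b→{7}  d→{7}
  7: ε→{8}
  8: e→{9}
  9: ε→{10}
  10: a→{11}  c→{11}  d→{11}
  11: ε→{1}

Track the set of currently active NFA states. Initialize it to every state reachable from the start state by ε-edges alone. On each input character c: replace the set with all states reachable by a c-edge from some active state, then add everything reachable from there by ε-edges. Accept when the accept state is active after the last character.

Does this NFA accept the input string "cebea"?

start: ε-closure({0}) = {0,1,2}
'c' @ 1: {3,4}
'e' @ 2: {5,6}
'b' @ 3: {7,8}
'e' @ 4: {9,10}
'a' @ 5: {1,11}  (accept∈set)
after full input: {1,11}  (accept=1 in)

Answer: ACCEPT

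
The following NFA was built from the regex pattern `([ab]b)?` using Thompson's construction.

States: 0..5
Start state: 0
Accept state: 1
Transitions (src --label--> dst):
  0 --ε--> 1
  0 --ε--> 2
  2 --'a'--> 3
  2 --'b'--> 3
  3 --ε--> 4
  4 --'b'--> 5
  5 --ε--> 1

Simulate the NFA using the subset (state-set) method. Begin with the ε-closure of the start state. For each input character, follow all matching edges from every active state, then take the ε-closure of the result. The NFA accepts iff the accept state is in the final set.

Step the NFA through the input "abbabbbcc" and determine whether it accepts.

S₀ = ε-closure({0}) = {0,1,2}
'a' @ 1: {3,4}
'b' @ 2: {1,5}  [accepting]
'b' @ 3: {}  — no active states
rest 'abbbcc' ignored (set empty)
after full input: {}  (accept=1 not in)

Answer: REJECT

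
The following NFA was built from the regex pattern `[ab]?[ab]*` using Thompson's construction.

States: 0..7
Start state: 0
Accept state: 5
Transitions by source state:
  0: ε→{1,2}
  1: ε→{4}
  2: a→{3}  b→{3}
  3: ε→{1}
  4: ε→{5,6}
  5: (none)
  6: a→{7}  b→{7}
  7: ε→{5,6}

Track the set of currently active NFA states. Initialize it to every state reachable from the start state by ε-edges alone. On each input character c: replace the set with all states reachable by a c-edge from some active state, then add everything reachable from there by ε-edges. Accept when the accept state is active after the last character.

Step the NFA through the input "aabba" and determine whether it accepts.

Answer: ACCEPT

Trace:
initial (ε-close {0}): {0,1,2,4,5,6}
'a' @ 1: {1,3,4,5,6,7}  ✓accept
'a' @ 2: {5,6,7}  ✓accept
'b' @ 3: {5,6,7}  ✓accept
'b' @ 4: {5,6,7}  ✓accept
'a' @ 5: {5,6,7}  ✓accept
after full input: {5,6,7}  (accept=5 in)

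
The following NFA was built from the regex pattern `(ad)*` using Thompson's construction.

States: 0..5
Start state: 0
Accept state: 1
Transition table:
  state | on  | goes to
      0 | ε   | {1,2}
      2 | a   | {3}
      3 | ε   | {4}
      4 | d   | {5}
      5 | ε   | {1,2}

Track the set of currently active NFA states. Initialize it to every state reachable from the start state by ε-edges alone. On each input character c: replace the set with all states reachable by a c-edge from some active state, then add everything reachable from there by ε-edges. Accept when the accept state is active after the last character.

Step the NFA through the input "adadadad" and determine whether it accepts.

Answer: ACCEPT

Derivation:
initial (ε-close {0}): {0,1,2}
'a' @ 1: {3,4}
'd' @ 2: {1,2,5}  ✓accept
'a' @ 3: {3,4}
'd' @ 4: {1,2,5}  ✓accept
'a' @ 5: {3,4}
'd' @ 6: {1,2,5}  ✓accept
'a' @ 7: {3,4}
'd' @ 8: {1,2,5}  ✓accept
after full input: {1,2,5}  (accept=1 in)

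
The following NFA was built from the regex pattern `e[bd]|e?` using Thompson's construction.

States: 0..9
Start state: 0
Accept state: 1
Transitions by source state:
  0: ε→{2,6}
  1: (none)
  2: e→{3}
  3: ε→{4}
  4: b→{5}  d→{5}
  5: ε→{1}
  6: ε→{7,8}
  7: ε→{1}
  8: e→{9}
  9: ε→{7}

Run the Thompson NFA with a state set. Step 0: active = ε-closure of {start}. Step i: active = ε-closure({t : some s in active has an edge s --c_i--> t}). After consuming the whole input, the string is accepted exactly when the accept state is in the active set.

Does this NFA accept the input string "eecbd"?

start: ε-closure({0}) = {0,1,2,6,7,8}
'e' @ 1: {1,3,4,7,9}  (accept∈set)
'e' @ 2: {}  — no active states
rest 'cbd' ignored (set empty)
final: {}; accept 1 not in set

Answer: REJECT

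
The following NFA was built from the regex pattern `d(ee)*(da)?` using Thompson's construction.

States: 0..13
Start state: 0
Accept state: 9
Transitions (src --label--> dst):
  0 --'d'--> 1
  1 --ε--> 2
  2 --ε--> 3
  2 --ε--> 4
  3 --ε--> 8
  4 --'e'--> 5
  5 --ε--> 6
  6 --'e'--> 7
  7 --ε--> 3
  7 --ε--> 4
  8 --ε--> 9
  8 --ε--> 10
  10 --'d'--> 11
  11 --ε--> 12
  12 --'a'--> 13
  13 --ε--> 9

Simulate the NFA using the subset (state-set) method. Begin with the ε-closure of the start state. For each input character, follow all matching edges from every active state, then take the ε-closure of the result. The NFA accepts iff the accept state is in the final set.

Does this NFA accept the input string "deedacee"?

S₀ = ε-closure({0}) = {0}
'd' @ 1: {1,2,3,4,8,9,10}  [accepting]
'e' @ 2: {5,6}
'e' @ 3: {3,4,7,8,9,10}  [accepting]
'd' @ 4: {11,12}
'a' @ 5: {9,13}  [accepting]
'c' @ 6: {}  — no active states
rest 'ee' ignored (set empty)
end set {} — state 9 not in

Answer: REJECT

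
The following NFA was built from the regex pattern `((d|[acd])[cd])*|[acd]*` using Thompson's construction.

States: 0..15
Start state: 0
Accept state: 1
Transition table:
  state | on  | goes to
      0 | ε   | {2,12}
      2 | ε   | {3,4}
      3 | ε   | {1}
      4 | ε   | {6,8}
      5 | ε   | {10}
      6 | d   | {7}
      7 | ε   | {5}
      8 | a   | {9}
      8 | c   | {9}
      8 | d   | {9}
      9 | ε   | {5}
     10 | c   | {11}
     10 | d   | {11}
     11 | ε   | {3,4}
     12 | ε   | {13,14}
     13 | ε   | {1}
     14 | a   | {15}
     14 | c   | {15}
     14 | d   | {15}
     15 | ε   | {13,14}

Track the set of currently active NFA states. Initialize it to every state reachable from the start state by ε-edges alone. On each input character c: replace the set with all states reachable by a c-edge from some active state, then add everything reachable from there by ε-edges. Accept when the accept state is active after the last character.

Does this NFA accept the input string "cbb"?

Answer: REJECT

Trace:
initial (ε-close {0}): {0,1,2,3,4,6,8,12,13,14}
'c' @ 1: {1,5,9,10,13,14,15}  [accepting]
'b' @ 2: {}  — state set empty
rest 'b' ignored (set empty)
after full input: {}  (accept=1 not in)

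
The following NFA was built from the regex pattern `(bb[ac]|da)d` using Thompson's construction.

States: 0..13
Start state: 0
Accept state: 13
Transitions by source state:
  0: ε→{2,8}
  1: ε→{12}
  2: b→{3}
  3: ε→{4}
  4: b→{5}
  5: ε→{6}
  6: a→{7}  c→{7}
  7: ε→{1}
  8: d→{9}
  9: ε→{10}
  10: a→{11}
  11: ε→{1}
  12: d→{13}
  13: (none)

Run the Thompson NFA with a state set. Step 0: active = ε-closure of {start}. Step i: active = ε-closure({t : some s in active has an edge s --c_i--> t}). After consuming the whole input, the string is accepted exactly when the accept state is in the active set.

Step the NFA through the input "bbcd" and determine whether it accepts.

S₀ = ε-closure({0}) = {0,2,8}
'b' @ 1: {3,4}
'b' @ 2: {5,6}
'c' @ 3: {1,7,12}
'd' @ 4: {13}  (accept∈set)
after full input: {13}  (accept=13 in)

Answer: ACCEPT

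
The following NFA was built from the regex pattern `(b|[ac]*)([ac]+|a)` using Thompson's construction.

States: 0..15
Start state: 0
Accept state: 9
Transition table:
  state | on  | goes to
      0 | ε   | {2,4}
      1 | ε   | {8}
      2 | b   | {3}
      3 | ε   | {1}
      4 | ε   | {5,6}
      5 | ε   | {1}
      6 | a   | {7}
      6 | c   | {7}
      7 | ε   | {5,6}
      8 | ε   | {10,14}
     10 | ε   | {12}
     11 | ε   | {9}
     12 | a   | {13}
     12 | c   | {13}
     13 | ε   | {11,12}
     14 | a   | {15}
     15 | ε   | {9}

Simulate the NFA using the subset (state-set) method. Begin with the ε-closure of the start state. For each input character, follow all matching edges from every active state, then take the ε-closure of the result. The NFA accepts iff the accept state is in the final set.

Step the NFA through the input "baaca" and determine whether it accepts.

start: ε-closure({0}) = {0,1,2,4,5,6,8,10,12,14}
'b' @ 1: {1,3,8,10,12,14}
'a' @ 2: {9,11,12,13,15}  ✓accept
'a' @ 3: {9,11,12,13}  ✓accept
'c' @ 4: {9,11,12,13}  ✓accept
'a' @ 5: {9,11,12,13}  ✓accept
after full input: {9,11,12,13}  (accept=9 in)

Answer: ACCEPT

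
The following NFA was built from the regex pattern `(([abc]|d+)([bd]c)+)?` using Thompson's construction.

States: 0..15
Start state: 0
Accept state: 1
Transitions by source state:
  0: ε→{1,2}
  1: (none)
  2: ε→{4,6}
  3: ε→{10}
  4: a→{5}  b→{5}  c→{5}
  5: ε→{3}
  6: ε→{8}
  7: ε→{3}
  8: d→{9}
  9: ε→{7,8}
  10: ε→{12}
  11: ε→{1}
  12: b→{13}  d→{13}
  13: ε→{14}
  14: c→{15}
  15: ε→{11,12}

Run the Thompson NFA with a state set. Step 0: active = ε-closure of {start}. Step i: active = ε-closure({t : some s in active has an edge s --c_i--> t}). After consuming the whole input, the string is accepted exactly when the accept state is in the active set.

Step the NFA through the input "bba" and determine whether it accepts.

S₀ = ε-closure({0}) = {0,1,2,4,6,8}
'b' @ 1: {3,5,10,12}
'b' @ 2: {13,14}
'a' @ 3: {}  — no active states
after full input: {}  (accept=1 not in)

Answer: REJECT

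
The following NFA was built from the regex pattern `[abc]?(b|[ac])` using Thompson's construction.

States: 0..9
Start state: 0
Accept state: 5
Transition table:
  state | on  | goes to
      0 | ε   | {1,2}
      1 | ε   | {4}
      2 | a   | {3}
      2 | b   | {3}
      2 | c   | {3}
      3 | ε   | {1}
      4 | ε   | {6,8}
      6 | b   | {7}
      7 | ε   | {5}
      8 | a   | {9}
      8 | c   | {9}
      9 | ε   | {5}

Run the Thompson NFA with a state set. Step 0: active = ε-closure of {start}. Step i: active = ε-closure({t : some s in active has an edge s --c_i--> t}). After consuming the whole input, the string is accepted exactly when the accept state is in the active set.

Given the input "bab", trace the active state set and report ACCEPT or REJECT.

start: ε-closure({0}) = {0,1,2,4,6,8}
'b' @ 1: {1,3,4,5,6,7,8}  [accepting]
'a' @ 2: {5,9}  [accepting]
'b' @ 3: {}  — state set empty
after full input: {}  (accept=5 not in)

Answer: REJECT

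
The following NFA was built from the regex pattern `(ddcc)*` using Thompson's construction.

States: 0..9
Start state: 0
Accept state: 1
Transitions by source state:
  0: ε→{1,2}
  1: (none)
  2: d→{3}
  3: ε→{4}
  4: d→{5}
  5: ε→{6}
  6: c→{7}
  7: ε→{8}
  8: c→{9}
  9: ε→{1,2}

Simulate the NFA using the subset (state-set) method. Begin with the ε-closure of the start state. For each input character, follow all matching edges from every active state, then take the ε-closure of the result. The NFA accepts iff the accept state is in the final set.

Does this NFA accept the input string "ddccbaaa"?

Answer: REJECT

Steps:
S₀ = ε-closure({0}) = {0,1,2}
'd' @ 1: {3,4}
'd' @ 2: {5,6}
'c' @ 3: {7,8}
'c' @ 4: {1,2,9}  ✓accept
'b' @ 5: {}  — no active states
rest 'aaa' ignored (set empty)
after full input: {}  (accept=1 not in)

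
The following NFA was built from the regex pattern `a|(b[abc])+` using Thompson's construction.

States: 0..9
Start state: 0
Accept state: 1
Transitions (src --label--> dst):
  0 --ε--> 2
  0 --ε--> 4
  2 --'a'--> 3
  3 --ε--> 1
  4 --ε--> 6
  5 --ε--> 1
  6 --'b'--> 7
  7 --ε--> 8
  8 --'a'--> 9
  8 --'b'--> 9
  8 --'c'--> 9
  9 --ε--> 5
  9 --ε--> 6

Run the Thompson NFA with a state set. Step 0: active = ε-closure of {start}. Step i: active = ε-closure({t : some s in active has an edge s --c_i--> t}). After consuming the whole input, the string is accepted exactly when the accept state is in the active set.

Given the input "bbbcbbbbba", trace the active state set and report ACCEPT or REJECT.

Answer: ACCEPT

Trace:
initial (ε-close {0}): {0,2,4,6}
'b' @ 1: {7,8}
'b' @ 2: {1,5,6,9}  [accepting]
'b' @ 3: {7,8}
'c' @ 4: {1,5,6,9}  [accepting]
'b' @ 5: {7,8}
'b' @ 6: {1,5,6,9}  [accepting]
'b' @ 7: {7,8}
'b' @ 8: {1,5,6,9}  [accepting]
'b' @ 9: {7,8}
'a' @ 10: {1,5,6,9}  [accepting]
after full input: {1,5,6,9}  (accept=1 in)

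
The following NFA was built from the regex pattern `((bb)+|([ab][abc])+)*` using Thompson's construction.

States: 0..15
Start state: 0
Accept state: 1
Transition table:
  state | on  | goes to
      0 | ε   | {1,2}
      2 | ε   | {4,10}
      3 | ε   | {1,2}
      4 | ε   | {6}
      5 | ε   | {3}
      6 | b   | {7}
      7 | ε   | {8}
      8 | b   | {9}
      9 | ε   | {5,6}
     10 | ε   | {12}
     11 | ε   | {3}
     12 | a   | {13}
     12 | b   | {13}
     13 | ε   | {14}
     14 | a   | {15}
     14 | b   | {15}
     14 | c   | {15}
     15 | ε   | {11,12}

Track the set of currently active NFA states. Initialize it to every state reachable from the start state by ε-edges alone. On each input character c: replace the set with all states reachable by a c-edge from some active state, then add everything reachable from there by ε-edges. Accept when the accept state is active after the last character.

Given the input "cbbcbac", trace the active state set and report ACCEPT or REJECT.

S₀ = ε-closure({0}) = {0,1,2,4,6,10,12}
'c' @ 1: {}  — state set empty
rest 'bbcbac' ignored (set empty)
after full input: {}  (accept=1 not in)

Answer: REJECT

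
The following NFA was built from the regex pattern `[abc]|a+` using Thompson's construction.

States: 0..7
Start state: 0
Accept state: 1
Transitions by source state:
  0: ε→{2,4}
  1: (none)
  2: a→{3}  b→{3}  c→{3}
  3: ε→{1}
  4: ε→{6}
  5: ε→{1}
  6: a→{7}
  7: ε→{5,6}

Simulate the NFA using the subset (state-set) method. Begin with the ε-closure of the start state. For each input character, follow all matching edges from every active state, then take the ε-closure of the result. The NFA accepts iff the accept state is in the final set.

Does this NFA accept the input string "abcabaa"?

Answer: REJECT

Derivation:
initial (ε-close {0}): {0,2,4,6}
'a' @ 1: {1,3,5,6,7}  (accept∈set)
'b' @ 2: {}  — no active states
rest 'cabaa' ignored (set empty)
end set {} — state 1 not in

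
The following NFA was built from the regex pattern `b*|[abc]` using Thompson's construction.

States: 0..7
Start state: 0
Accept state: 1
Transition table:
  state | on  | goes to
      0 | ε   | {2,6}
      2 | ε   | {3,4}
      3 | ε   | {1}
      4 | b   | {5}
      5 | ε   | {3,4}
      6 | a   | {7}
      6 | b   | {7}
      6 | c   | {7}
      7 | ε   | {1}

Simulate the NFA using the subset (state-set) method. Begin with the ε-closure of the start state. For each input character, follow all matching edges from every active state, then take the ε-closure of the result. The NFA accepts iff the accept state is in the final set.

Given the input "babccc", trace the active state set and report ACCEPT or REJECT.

Answer: REJECT

Trace:
initial (ε-close {0}): {0,1,2,3,4,6}
'b' @ 1: {1,3,4,5,7}  ✓accept
'a' @ 2: {}  — state set empty
rest 'bccc' ignored (set empty)
end set {} — state 1 not in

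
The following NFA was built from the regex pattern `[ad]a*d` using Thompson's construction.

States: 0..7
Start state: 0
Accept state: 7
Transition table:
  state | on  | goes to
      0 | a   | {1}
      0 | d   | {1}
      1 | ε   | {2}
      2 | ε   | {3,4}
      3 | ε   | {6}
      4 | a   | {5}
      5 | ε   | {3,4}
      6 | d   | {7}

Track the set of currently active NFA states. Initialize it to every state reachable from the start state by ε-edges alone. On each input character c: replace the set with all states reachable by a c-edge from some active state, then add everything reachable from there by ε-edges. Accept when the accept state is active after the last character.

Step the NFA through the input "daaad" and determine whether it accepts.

Answer: ACCEPT

Steps:
start: ε-closure({0}) = {0}
'd' @ 1: {1,2,3,4,6}
'a' @ 2: {3,4,5,6}
'a' @ 3: {3,4,5,6}
'a' @ 4: {3,4,5,6}
'd' @ 5: {7}  [accepting]
end set {7} — state 7 in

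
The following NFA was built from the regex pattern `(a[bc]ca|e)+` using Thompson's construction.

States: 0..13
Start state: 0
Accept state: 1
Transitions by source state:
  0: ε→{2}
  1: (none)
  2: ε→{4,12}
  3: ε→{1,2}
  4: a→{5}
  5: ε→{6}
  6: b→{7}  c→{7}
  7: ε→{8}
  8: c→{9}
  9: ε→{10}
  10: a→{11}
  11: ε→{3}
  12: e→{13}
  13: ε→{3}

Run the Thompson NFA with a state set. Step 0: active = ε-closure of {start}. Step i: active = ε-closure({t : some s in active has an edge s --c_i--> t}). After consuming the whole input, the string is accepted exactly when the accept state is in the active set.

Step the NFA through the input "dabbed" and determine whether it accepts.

Answer: REJECT

Steps:
S₀ = ε-closure({0}) = {0,2,4,12}
'd' @ 1: {}  — state set empty
rest 'abbed' ignored (set empty)
final: {}; accept 1 not in set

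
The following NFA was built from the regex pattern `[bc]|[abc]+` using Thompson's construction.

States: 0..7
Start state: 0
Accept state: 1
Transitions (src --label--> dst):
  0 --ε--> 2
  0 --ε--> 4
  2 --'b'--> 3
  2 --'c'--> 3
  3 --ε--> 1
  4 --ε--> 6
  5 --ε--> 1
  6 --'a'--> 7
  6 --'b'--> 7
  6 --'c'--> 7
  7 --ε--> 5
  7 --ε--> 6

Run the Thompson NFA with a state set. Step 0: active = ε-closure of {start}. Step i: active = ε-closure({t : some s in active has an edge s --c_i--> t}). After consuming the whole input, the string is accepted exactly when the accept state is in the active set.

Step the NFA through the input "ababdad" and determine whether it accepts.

Answer: REJECT

Trace:
S₀ = ε-closure({0}) = {0,2,4,6}
'a' @ 1: {1,5,6,7}  [accepting]
'b' @ 2: {1,5,6,7}  [accepting]
'a' @ 3: {1,5,6,7}  [accepting]
'b' @ 4: {1,5,6,7}  [accepting]
'd' @ 5: {}  — state set empty
rest 'ad' ignored (set empty)
after full input: {}  (accept=1 not in)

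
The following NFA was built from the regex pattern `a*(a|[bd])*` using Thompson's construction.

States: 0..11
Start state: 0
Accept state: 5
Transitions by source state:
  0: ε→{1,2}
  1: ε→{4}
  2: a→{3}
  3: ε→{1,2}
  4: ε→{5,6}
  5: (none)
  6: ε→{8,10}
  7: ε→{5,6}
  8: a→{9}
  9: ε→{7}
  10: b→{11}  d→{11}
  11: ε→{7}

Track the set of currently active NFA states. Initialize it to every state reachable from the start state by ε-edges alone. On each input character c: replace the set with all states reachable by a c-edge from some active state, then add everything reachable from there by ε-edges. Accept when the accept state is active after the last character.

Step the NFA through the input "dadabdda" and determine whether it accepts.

Answer: ACCEPT

Derivation:
initial (ε-close {0}): {0,1,2,4,5,6,8,10}
'd' @ 1: {5,6,7,8,10,11}  [accepting]
'a' @ 2: {5,6,7,8,9,10}  [accepting]
'd' @ 3: {5,6,7,8,10,11}  [accepting]
'a' @ 4: {5,6,7,8,9,10}  [accepting]
'b' @ 5: {5,6,7,8,10,11}  [accepting]
'd' @ 6: {5,6,7,8,10,11}  [accepting]
'd' @ 7: {5,6,7,8,10,11}  [accepting]
'a' @ 8: {5,6,7,8,9,10}  [accepting]
end set {5,6,7,8,9,10} — state 5 in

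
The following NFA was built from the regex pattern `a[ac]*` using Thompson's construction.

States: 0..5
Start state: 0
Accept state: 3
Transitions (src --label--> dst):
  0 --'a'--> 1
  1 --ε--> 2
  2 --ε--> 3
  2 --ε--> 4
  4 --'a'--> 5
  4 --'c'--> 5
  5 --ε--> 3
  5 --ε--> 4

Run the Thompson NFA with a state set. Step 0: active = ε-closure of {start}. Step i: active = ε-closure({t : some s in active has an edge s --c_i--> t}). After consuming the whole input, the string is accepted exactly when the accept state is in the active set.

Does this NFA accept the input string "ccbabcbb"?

Answer: REJECT

Trace:
S₀ = ε-closure({0}) = {0}
'c' @ 1: {}  — state set empty
rest 'cbabcbb' ignored (set empty)
end set {} — state 3 not in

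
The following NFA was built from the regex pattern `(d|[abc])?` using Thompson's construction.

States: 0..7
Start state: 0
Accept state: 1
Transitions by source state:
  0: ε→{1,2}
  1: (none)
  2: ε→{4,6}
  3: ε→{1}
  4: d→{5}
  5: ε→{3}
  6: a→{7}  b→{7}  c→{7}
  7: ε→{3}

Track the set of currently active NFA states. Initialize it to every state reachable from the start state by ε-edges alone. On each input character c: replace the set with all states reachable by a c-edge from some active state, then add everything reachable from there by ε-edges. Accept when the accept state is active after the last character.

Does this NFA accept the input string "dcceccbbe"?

Answer: REJECT

Trace:
S₀ = ε-closure({0}) = {0,1,2,4,6}
'd' @ 1: {1,3,5}  ✓accept
'c' @ 2: {}  — state set empty
rest 'ceccbbe' ignored (set empty)
end set {} — state 1 not in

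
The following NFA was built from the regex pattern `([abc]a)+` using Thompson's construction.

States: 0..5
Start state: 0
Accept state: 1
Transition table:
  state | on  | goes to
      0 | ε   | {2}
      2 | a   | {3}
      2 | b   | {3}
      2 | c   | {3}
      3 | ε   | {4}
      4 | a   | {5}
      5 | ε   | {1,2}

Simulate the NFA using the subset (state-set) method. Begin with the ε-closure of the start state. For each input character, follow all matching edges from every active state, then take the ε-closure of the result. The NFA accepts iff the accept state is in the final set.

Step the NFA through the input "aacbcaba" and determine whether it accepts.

start: ε-closure({0}) = {0,2}
'a' @ 1: {3,4}
'a' @ 2: {1,2,5}  ✓accept
'c' @ 3: {3,4}
'b' @ 4: {}  — no active states
rest 'caba' ignored (set empty)
final: {}; accept 1 not in set

Answer: REJECT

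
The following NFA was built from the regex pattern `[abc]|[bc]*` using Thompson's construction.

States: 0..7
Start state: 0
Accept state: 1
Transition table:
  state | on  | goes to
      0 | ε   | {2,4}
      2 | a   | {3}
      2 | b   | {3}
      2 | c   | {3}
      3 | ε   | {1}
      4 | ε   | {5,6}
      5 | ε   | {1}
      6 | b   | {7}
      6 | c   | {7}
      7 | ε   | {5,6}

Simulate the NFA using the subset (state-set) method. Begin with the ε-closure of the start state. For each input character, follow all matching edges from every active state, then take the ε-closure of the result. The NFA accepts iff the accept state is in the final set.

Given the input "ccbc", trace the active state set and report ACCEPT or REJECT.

Answer: ACCEPT

Trace:
initial (ε-close {0}): {0,1,2,4,5,6}
'c' @ 1: {1,3,5,6,7}  [accepting]
'c' @ 2: {1,5,6,7}  [accepting]
'b' @ 3: {1,5,6,7}  [accepting]
'c' @ 4: {1,5,6,7}  [accepting]
final: {1,5,6,7}; accept 1 in set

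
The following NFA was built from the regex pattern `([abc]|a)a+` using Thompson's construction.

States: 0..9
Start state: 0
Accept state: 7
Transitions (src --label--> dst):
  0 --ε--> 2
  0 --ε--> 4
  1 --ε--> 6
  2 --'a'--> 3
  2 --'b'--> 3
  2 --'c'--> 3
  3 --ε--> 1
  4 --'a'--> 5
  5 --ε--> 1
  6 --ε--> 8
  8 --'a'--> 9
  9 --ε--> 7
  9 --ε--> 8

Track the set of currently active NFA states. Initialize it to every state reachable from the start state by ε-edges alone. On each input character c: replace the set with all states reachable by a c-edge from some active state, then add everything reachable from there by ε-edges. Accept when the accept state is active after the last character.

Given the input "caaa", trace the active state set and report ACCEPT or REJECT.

Answer: ACCEPT

Trace:
start: ε-closure({0}) = {0,2,4}
'c' @ 1: {1,3,6,8}
'a' @ 2: {7,8,9}  (accept∈set)
'a' @ 3: {7,8,9}  (accept∈set)
'a' @ 4: {7,8,9}  (accept∈set)
final: {7,8,9}; accept 7 in set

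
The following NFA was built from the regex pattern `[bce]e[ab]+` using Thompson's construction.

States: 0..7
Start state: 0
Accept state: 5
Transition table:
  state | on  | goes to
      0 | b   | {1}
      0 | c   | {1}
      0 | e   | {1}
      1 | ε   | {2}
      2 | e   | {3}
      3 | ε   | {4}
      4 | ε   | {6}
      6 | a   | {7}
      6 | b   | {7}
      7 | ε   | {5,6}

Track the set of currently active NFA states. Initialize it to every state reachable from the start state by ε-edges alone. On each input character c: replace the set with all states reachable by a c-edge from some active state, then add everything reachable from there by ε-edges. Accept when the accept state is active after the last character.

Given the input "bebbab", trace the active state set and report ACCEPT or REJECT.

Answer: ACCEPT

Trace:
S₀ = ε-closure({0}) = {0}
'b' @ 1: {1,2}
'e' @ 2: {3,4,6}
'b' @ 3: {5,6,7}  [accepting]
'b' @ 4: {5,6,7}  [accepting]
'a' @ 5: {5,6,7}  [accepting]
'b' @ 6: {5,6,7}  [accepting]
end set {5,6,7} — state 5 in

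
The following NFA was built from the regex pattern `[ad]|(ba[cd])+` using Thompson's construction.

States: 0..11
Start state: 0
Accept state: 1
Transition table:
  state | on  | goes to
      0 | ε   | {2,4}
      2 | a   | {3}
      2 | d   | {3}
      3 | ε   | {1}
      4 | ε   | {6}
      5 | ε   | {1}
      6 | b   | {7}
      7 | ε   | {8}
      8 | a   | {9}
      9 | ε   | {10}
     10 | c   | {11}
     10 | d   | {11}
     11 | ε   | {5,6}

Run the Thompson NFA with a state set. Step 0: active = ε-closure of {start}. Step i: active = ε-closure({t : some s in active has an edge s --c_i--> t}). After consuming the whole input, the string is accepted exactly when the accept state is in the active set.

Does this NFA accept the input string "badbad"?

Answer: ACCEPT

Steps:
start: ε-closure({0}) = {0,2,4,6}
'b' @ 1: {7,8}
'a' @ 2: {9,10}
'd' @ 3: {1,5,6,11}  ✓accept
'b' @ 4: {7,8}
'a' @ 5: {9,10}
'd' @ 6: {1,5,6,11}  ✓accept
end set {1,5,6,11} — state 1 in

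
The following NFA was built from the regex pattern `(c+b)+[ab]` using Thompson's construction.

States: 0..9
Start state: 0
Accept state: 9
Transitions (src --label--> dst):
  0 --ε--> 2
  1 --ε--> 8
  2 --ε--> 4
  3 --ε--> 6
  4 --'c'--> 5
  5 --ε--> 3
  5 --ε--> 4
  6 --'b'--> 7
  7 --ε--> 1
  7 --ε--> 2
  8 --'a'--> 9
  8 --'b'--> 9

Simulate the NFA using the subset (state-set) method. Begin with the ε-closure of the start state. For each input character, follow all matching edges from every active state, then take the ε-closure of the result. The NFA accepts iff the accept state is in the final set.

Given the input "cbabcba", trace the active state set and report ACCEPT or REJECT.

Answer: REJECT

Trace:
initial (ε-close {0}): {0,2,4}
'c' @ 1: {3,4,5,6}
'b' @ 2: {1,2,4,7,8}
'a' @ 3: {9}  (accept∈set)
'b' @ 4: {}  — dead — no transitions
rest 'cba' ignored (set empty)
end set {} — state 9 not in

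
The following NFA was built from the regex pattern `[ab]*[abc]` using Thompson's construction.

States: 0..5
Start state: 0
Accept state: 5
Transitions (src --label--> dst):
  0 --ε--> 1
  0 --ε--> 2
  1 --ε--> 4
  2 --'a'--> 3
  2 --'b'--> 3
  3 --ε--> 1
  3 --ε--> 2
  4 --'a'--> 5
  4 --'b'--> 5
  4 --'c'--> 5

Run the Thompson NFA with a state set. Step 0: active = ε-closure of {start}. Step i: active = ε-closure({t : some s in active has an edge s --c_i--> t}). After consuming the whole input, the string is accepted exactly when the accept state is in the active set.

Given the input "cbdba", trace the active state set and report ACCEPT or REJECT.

Answer: REJECT

Derivation:
start: ε-closure({0}) = {0,1,2,4}
'c' @ 1: {5}  [accepting]
'b' @ 2: {}  — state set empty
rest 'dba' ignored (set empty)
end set {} — state 5 not in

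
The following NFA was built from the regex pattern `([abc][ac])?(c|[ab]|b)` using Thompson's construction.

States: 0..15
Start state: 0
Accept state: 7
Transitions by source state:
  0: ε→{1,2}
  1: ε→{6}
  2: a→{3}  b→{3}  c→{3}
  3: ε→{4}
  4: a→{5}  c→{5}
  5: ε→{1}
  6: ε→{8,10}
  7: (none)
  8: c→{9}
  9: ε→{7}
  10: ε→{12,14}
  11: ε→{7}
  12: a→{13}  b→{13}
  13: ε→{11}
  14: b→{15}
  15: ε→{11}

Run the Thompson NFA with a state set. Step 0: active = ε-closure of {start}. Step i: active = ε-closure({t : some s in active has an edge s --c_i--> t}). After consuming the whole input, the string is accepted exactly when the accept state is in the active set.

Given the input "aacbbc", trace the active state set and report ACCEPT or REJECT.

Answer: REJECT

Derivation:
start: ε-closure({0}) = {0,1,2,6,8,10,12,14}
'a' @ 1: {3,4,7,11,13}  ✓accept
'a' @ 2: {1,5,6,8,10,12,14}
'c' @ 3: {7,9}  ✓accept
'b' @ 4: {}  — state set empty
rest 'bc' ignored (set empty)
after full input: {}  (accept=7 not in)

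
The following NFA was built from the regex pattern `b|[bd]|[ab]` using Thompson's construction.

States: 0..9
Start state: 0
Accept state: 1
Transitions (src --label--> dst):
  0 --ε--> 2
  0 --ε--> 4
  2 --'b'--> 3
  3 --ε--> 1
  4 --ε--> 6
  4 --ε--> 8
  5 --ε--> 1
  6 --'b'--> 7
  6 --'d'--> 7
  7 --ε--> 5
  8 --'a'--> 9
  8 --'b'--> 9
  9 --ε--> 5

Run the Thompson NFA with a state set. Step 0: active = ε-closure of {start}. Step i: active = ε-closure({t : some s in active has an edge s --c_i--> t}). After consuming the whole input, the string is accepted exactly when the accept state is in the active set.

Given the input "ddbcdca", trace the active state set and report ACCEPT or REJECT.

S₀ = ε-closure({0}) = {0,2,4,6,8}
'd' @ 1: {1,5,7}  ✓accept
'd' @ 2: {}  — dead — no transitions
rest 'bcdca' ignored (set empty)
final: {}; accept 1 not in set

Answer: REJECT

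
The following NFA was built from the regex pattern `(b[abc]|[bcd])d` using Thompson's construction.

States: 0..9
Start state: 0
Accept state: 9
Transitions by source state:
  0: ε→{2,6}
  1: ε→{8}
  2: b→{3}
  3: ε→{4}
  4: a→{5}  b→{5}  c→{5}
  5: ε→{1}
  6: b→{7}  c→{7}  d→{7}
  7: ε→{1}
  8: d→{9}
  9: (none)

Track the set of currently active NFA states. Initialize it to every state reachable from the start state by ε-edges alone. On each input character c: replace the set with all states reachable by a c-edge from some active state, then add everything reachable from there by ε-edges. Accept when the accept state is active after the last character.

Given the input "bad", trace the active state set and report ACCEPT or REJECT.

initial (ε-close {0}): {0,2,6}
'b' @ 1: {1,3,4,7,8}
'a' @ 2: {1,5,8}
'd' @ 3: {9}  ✓accept
final: {9}; accept 9 in set

Answer: ACCEPT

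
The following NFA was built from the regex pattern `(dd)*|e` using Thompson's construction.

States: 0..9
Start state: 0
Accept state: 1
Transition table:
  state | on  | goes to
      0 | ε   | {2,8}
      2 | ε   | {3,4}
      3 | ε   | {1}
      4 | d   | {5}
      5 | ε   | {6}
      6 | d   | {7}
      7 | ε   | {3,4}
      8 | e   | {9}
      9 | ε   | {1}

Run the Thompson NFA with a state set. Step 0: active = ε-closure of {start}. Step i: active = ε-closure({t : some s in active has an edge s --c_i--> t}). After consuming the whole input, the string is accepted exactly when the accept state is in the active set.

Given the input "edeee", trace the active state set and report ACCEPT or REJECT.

initial (ε-close {0}): {0,1,2,3,4,8}
'e' @ 1: {1,9}  ✓accept
'd' @ 2: {}  — state set empty
rest 'eee' ignored (set empty)
after full input: {}  (accept=1 not in)

Answer: REJECT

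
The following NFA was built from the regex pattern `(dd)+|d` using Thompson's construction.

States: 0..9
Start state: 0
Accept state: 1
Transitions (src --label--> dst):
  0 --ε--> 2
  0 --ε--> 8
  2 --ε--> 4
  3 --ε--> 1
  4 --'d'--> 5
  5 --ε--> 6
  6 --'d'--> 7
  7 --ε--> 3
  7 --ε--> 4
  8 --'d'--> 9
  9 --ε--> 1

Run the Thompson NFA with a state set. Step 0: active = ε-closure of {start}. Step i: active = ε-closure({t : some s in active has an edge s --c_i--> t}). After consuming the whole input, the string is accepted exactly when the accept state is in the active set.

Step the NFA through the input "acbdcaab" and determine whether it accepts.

Answer: REJECT

Steps:
S₀ = ε-closure({0}) = {0,2,4,8}
'a' @ 1: {}  — dead — no transitions
rest 'cbdcaab' ignored (set empty)
end set {} — state 1 not in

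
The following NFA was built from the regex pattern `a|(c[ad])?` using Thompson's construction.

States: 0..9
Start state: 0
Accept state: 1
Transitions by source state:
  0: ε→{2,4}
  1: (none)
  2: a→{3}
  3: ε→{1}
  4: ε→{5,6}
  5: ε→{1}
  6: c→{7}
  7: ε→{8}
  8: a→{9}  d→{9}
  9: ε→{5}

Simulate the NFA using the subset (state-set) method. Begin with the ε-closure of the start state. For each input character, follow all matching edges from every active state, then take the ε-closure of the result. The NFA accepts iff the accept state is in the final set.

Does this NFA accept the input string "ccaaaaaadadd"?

Answer: REJECT

Trace:
S₀ = ε-closure({0}) = {0,1,2,4,5,6}
'c' @ 1: {7,8}
'c' @ 2: {}  — no active states
rest 'aaaaaadadd' ignored (set empty)
after full input: {}  (accept=1 not in)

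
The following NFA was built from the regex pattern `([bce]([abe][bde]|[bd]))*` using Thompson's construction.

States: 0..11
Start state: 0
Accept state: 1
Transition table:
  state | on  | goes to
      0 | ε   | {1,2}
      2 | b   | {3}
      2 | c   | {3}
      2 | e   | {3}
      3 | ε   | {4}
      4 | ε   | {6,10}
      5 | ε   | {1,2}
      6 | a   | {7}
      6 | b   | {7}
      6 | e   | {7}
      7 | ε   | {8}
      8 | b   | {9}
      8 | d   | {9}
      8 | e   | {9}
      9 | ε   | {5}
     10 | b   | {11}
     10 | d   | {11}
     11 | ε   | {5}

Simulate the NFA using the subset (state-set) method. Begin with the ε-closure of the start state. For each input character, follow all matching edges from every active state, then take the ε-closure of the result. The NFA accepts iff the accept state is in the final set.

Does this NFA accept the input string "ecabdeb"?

Answer: REJECT

Trace:
start: ε-closure({0}) = {0,1,2}
'e' @ 1: {3,4,6,10}
'c' @ 2: {}  — dead — no transitions
rest 'abdeb' ignored (set empty)
end set {} — state 1 not in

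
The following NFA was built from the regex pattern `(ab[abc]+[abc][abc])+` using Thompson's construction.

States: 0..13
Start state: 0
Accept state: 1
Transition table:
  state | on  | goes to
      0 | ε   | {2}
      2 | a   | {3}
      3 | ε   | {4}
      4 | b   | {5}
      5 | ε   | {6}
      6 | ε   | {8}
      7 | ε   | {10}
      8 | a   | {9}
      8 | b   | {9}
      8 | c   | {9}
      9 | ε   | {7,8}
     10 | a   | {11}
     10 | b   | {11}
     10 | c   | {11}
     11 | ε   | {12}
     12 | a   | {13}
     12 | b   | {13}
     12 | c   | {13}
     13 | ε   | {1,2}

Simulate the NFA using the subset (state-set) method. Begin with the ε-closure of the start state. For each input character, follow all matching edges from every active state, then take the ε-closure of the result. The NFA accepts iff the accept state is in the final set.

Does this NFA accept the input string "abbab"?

Answer: ACCEPT

Steps:
S₀ = ε-closure({0}) = {0,2}
'a' @ 1: {3,4}
'b' @ 2: {5,6,8}
'b' @ 3: {7,8,9,10}
'a' @ 4: {7,8,9,10,11,12}
'b' @ 5: {1,2,7,8,9,10,11,12,13}  (accept∈set)
end set {1,2,7,8,9,10,11,12,13} — state 1 in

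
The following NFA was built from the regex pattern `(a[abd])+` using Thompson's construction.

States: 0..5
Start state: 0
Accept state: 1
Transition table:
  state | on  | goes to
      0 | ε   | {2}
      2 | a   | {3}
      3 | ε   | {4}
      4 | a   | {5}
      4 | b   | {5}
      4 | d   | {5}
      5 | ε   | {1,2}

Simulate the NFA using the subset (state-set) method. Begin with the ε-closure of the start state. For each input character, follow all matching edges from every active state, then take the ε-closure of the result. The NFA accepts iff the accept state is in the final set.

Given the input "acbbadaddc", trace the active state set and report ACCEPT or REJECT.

initial (ε-close {0}): {0,2}
'a' @ 1: {3,4}
'c' @ 2: {}  — no active states
rest 'bbadaddc' ignored (set empty)
end set {} — state 1 not in

Answer: REJECT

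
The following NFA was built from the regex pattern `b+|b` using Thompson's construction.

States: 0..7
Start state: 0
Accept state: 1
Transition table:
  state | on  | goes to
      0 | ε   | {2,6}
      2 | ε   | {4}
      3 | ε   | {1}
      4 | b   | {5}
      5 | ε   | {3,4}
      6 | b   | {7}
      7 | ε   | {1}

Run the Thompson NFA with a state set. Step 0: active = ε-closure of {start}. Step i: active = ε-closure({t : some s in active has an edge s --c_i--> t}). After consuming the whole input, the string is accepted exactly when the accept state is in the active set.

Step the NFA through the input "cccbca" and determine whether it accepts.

S₀ = ε-closure({0}) = {0,2,4,6}
'c' @ 1: {}  — state set empty
rest 'ccbca' ignored (set empty)
end set {} — state 1 not in

Answer: REJECT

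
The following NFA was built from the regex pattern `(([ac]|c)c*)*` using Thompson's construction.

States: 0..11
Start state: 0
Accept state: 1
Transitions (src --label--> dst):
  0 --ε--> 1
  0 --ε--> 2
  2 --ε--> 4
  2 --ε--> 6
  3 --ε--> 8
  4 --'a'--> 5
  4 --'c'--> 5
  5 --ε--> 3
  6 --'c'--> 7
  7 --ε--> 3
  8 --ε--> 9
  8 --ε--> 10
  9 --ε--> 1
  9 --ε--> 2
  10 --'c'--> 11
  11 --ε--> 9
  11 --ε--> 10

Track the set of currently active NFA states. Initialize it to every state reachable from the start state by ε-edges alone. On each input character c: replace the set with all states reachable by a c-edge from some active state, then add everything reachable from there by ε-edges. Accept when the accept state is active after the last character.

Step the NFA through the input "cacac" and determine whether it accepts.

Answer: ACCEPT

Steps:
initial (ε-close {0}): {0,1,2,4,6}
'c' @ 1: {1,2,3,4,5,6,7,8,9,10}  ✓accept
'a' @ 2: {1,2,3,4,5,6,8,9,10}  ✓accept
'c' @ 3: {1,2,3,4,5,6,7,8,9,10,11}  ✓accept
'a' @ 4: {1,2,3,4,5,6,8,9,10}  ✓accept
'c' @ 5: {1,2,3,4,5,6,7,8,9,10,11}  ✓accept
final: {1,2,3,4,5,6,7,8,9,10,11}; accept 1 in set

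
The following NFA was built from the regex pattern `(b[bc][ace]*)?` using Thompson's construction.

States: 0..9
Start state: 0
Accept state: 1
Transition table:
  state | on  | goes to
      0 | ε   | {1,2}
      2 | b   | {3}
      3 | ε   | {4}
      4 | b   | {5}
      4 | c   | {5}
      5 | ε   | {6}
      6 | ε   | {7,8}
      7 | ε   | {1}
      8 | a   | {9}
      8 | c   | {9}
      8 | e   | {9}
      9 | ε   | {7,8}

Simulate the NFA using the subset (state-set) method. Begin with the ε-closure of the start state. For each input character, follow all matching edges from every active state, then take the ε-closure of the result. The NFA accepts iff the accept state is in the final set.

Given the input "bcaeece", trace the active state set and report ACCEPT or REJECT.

Answer: ACCEPT

Steps:
start: ε-closure({0}) = {0,1,2}
'b' @ 1: {3,4}
'c' @ 2: {1,5,6,7,8}  (accept∈set)
'a' @ 3: {1,7,8,9}  (accept∈set)
'e' @ 4: {1,7,8,9}  (accept∈set)
'e' @ 5: {1,7,8,9}  (accept∈set)
'c' @ 6: {1,7,8,9}  (accept∈set)
'e' @ 7: {1,7,8,9}  (accept∈set)
after full input: {1,7,8,9}  (accept=1 in)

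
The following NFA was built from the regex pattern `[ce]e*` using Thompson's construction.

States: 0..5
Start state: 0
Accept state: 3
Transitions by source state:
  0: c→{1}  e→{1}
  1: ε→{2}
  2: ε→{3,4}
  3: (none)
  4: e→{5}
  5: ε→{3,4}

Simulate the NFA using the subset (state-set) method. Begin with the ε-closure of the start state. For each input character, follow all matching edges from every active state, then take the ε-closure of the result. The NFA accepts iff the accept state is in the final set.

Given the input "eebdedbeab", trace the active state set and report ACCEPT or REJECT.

initial (ε-close {0}): {0}
'e' @ 1: {1,2,3,4}  ✓accept
'e' @ 2: {3,4,5}  ✓accept
'b' @ 3: {}  — no active states
rest 'dedbeab' ignored (set empty)
after full input: {}  (accept=3 not in)

Answer: REJECT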